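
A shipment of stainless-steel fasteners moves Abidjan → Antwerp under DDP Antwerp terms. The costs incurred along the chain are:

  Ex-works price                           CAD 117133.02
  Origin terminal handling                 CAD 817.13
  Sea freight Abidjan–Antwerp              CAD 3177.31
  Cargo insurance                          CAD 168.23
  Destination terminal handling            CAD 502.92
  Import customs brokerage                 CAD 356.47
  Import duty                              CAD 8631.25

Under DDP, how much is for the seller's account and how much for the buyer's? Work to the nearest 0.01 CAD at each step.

DDP: the seller bears all costs including import duty.
Seller's account: goods 117133.02 + origin terminal 817.13 + freight 3177.31 + insurance 168.23 + destination terminal 502.92 + brokerage 356.47 + duty 8631.25 = 130786.33
Buyer's account: 0.00

Seller: CAD 130786.33; buyer: CAD 0.00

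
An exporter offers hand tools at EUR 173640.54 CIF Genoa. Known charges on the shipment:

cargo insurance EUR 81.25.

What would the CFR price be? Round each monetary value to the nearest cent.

From CIF to CFR, the seller no longer bears: insurance.
CFR price = 173640.54 − 81.25 = 173559.29

CFR price: EUR 173559.29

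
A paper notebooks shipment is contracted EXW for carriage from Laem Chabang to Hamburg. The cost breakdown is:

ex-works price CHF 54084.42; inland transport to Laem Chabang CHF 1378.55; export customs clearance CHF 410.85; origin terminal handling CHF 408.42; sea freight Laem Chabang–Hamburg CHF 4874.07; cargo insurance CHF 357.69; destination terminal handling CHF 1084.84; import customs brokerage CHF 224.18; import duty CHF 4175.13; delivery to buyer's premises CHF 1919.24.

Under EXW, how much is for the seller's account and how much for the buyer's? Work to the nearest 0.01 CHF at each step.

EXW: the seller makes goods available at their premises; the buyer bears all onward costs.
Seller's account: goods 54084.42 = 54084.42
Buyer's account: inland to port 1378.55 + export clearance 410.85 + origin terminal 408.42 + freight 4874.07 + insurance 357.69 + destination terminal 1084.84 + brokerage 224.18 + duty 4175.13 + delivery 1919.24 = 14832.97

Seller: CHF 54084.42; buyer: CHF 14832.97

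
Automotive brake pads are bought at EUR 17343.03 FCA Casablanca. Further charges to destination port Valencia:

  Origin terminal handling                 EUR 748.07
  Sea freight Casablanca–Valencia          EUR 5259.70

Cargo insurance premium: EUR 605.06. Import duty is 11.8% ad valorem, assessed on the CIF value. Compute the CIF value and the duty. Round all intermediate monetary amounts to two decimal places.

CIF = FCA price + pre-shipment costs + freight + insurance
CIF = 17343.03 + 748.07 + 5259.70 + 605.06 = 23955.86
Import duty = 23955.86 × 11.8% = 2826.79

CIF value: EUR 23955.86; import duty: EUR 2826.79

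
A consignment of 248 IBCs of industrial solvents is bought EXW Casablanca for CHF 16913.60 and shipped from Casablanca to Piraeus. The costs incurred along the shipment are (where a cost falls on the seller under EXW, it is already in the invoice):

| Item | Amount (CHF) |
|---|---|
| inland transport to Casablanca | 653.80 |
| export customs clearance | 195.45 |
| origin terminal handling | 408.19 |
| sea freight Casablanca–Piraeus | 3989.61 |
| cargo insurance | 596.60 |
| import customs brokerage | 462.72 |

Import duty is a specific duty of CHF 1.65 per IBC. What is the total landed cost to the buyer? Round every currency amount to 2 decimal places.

EXW: the seller makes goods available at their premises; the buyer bears all onward costs.
CIF value = EXW price + inland to port + export clearance + origin terminal + freight + insurance = 16913.60 + 653.80 + 195.45 + 408.19 + 3989.61 + 596.60 = 22757.25
Import duty = 248 × 1.65 = 409.20
Buyer bears: inland to port 653.80 + export clearance 195.45 + origin terminal 408.19 + freight 3989.61 + insurance 596.60 + brokerage 462.72 + duty 409.20 = 6715.57
Landed cost = invoice 16913.60 + 6715.57 = 23629.17

Total landed cost: CHF 23629.17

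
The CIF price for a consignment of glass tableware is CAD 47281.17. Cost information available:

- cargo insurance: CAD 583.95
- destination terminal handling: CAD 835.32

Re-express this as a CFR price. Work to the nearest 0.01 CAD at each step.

CFR price: CAD 46697.22

Not relevant to the conversion: destination terminal — on the buyer under both terms; not part of either seller's price.
From CIF to CFR, the seller no longer bears: insurance.
CFR price = 47281.17 − 583.95 = 46697.22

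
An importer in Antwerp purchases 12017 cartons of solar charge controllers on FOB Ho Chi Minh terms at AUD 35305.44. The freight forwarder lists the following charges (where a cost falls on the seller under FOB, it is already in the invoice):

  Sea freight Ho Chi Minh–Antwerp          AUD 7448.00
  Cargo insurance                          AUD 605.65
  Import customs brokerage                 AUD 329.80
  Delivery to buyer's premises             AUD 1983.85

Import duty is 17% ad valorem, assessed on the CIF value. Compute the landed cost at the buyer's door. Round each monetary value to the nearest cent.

Total landed cost: AUD 53043.79

FOB: the seller bears costs until goods are on board at the origin port; the buyer bears freight, insurance and all costs thereafter.
CIF value = FOB price + freight + insurance = 35305.44 + 7448.00 + 605.65 = 43359.09
Import duty = 43359.09 × 17% = 7371.05
Buyer bears: freight 7448.00 + insurance 605.65 + brokerage 329.80 + delivery 1983.85 + duty 7371.05 = 17738.35
Landed cost = invoice 35305.44 + 17738.35 = 53043.79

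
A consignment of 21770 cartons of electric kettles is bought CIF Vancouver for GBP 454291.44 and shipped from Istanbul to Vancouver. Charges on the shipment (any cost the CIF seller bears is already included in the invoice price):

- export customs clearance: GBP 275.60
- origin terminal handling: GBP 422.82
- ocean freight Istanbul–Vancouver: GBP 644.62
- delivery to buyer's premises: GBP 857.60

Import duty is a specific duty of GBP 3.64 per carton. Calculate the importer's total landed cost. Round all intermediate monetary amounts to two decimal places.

Total landed cost: GBP 534391.84

CIF: the seller pays costs through ocean freight and marine insurance to the destination port.
Already in the invoice (seller's account under CIF): export clearance, origin terminal, freight — exclude.
The CIF price already equals the CIF value: 454291.44
Import duty = 21770 × 3.64 = 79242.80
Buyer bears: delivery 857.60 + duty 79242.80 = 80100.40
Landed cost = invoice 454291.44 + 80100.40 = 534391.84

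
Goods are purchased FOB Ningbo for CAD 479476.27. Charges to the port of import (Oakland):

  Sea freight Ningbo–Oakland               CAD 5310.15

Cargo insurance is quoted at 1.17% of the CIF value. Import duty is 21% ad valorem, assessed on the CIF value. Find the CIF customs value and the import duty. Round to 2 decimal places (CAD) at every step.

Let C be the CIF value. C = FOB price + freight + 1.17% × C
C − 1.17% × C = 479476.27 + 5310.15
0.9883 × C = 484786.42
C = 484786.42 / 0.9883 = 490525.57
Insurance premium = 1.17% × 490525.57 = 5739.15
Import duty = 490525.57 × 21% = 103010.37

CIF value: CAD 490525.57; import duty: CAD 103010.37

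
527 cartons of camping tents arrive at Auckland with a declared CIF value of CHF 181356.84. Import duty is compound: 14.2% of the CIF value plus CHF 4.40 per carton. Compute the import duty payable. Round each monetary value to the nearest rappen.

Ad valorem component: 181356.84 × 14.2% = 25752.67
Specific component: 527 × 4.40 = 2318.80
Import duty = 25752.67 + 2318.80 = 28071.47

Import duty: CHF 28071.47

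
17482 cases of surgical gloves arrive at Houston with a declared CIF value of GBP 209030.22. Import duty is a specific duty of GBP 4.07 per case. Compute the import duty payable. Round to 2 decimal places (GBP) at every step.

Import duty: GBP 71151.74

Import duty = 17482 × 4.07 = 71151.74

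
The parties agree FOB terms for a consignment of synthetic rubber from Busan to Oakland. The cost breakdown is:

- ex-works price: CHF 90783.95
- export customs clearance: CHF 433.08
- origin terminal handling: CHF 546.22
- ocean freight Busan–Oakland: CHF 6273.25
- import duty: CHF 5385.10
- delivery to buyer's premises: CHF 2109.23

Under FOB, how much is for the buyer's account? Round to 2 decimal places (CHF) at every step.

FOB: the seller bears costs until goods are on board at the origin port; the buyer bears freight, insurance and all costs thereafter.
Seller's account: goods 90783.95 + export clearance 433.08 + origin terminal 546.22 = 91763.25
Buyer's account: freight 6273.25 + duty 5385.10 + delivery 2109.23 = 13767.58

Buyer's account: CHF 13767.58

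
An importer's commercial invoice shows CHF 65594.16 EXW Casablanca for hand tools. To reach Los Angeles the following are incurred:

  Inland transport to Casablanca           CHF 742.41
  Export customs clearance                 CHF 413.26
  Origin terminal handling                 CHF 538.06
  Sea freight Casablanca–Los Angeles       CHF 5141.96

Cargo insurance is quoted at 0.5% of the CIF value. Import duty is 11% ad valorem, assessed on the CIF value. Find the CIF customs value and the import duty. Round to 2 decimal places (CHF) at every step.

Let C be the CIF value. C = EXW price + pre-shipment costs + freight + 0.5% × C
C − 0.5% × C = 65594.16 + 742.41 + 413.26 + 538.06 + 5141.96
0.995 × C = 72429.85
C = 72429.85 / 0.995 = 72793.82
Insurance premium = 0.5% × 72793.82 = 363.97
Import duty = 72793.82 × 11% = 8007.32

CIF value: CHF 72793.82; import duty: CHF 8007.32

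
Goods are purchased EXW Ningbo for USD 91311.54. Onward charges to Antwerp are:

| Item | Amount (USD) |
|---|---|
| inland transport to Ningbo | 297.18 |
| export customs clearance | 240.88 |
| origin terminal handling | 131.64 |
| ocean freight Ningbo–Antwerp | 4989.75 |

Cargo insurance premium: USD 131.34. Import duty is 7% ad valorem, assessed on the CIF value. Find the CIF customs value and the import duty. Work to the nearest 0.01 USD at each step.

CIF value: USD 97102.33; import duty: USD 6797.16

CIF = EXW price + pre-shipment costs + freight + insurance
CIF = 91311.54 + 297.18 + 240.88 + 131.64 + 4989.75 + 131.34 = 97102.33
Import duty = 97102.33 × 7% = 6797.16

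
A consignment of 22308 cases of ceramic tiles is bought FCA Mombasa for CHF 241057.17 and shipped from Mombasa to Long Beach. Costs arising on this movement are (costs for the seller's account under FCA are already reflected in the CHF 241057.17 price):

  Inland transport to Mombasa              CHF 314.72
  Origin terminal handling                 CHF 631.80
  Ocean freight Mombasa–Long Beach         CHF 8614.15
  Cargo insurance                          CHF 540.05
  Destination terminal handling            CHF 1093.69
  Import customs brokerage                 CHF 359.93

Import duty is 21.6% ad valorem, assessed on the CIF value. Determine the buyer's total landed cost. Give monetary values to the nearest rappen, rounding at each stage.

FCA: the seller delivers export-cleared goods to the carrier; the buyer bears costs from that point.
Already in the invoice (seller's account under FCA): inland to port — exclude.
CIF value = FCA price + origin terminal + freight + insurance = 241057.17 + 631.80 + 8614.15 + 540.05 = 250843.17
Import duty = 250843.17 × 21.6% = 54182.12
Buyer bears: origin terminal 631.80 + freight 8614.15 + insurance 540.05 + destination terminal 1093.69 + brokerage 359.93 + duty 54182.12 = 65421.74
Landed cost = invoice 241057.17 + 65421.74 = 306478.91

Total landed cost: CHF 306478.91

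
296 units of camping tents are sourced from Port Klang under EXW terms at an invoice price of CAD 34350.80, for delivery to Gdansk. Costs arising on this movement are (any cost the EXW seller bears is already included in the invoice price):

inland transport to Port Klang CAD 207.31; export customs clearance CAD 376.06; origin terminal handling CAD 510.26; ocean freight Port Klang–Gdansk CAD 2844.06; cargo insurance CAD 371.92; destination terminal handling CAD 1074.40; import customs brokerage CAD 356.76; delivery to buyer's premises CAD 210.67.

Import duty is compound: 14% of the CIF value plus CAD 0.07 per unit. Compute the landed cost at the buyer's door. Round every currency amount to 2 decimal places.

Total landed cost: CAD 45735.42

EXW: the seller makes goods available at their premises; the buyer bears all onward costs.
CIF value = EXW price + inland to port + export clearance + origin terminal + freight + insurance = 34350.80 + 207.31 + 376.06 + 510.26 + 2844.06 + 371.92 = 38660.41
Ad valorem component: 38660.41 × 14% = 5412.46
Specific component: 296 × 0.07 = 20.72
Import duty = 5412.46 + 20.72 = 5433.18
Buyer bears: inland to port 207.31 + export clearance 376.06 + origin terminal 510.26 + freight 2844.06 + insurance 371.92 + destination terminal 1074.40 + brokerage 356.76 + delivery 210.67 + duty 5433.18 = 11384.62
Landed cost = invoice 34350.80 + 11384.62 = 45735.42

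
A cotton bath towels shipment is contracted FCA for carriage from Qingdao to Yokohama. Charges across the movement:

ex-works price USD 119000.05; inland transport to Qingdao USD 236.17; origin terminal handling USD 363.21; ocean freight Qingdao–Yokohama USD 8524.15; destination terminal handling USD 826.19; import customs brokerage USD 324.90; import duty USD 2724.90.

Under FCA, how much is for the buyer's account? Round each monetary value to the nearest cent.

FCA: the seller delivers export-cleared goods to the carrier; the buyer bears costs from that point.
Seller's account: goods 119000.05 + inland to port 236.17 = 119236.22
Buyer's account: origin terminal 363.21 + freight 8524.15 + destination terminal 826.19 + brokerage 324.90 + duty 2724.90 = 12763.35

Buyer's account: USD 12763.35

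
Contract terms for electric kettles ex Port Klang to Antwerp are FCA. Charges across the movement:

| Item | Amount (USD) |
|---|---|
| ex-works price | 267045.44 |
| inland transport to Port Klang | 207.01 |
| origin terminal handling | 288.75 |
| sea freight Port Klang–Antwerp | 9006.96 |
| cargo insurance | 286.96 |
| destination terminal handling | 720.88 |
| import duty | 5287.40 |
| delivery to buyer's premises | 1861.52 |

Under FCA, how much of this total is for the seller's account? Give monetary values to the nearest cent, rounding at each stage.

FCA: the seller delivers export-cleared goods to the carrier; the buyer bears costs from that point.
Seller's account: goods 267045.44 + inland to port 207.01 = 267252.45
Buyer's account: origin terminal 288.75 + freight 9006.96 + insurance 286.96 + destination terminal 720.88 + duty 5287.40 + delivery 1861.52 = 17452.47

Seller's account: USD 267252.45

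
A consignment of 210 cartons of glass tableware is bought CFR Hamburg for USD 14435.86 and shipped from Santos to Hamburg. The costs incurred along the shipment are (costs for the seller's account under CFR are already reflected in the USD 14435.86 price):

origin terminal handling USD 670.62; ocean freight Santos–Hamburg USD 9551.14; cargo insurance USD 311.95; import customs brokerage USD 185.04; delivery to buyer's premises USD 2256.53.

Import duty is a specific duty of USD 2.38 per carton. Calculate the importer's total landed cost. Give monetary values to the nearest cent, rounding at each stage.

CFR: the seller pays costs through ocean freight to the destination port, but not insurance.
Already in the invoice (seller's account under CFR): origin terminal, freight — exclude.
CIF value = CFR price + insurance = 14435.86 + 311.95 = 14747.81
Import duty = 210 × 2.38 = 499.80
Buyer bears: insurance 311.95 + brokerage 185.04 + delivery 2256.53 + duty 499.80 = 3253.32
Landed cost = invoice 14435.86 + 3253.32 = 17689.18

Total landed cost: USD 17689.18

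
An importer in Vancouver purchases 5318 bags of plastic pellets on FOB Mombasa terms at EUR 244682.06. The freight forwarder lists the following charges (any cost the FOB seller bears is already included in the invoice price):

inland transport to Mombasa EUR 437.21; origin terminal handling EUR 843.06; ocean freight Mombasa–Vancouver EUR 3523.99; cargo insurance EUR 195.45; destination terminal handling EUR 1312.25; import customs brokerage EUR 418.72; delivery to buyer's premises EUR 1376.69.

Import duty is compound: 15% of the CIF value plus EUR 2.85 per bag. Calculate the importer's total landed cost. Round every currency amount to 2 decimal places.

FOB: the seller bears costs until goods are on board at the origin port; the buyer bears freight, insurance and all costs thereafter.
Already in the invoice (seller's account under FOB): inland to port, origin terminal — exclude.
CIF value = FOB price + freight + insurance = 244682.06 + 3523.99 + 195.45 = 248401.50
Ad valorem component: 248401.50 × 15% = 37260.23
Specific component: 5318 × 2.85 = 15156.30
Import duty = 37260.23 + 15156.30 = 52416.53
Buyer bears: freight 3523.99 + insurance 195.45 + destination terminal 1312.25 + brokerage 418.72 + delivery 1376.69 + duty 52416.53 = 59243.63
Landed cost = invoice 244682.06 + 59243.63 = 303925.69

Total landed cost: EUR 303925.69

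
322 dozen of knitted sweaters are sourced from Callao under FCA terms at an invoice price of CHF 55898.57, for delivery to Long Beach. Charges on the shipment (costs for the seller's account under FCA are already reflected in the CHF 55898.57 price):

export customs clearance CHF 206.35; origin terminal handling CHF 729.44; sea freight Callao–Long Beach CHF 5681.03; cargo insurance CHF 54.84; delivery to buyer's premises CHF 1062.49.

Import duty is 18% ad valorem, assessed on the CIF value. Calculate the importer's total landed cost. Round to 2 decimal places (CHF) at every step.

FCA: the seller delivers export-cleared goods to the carrier; the buyer bears costs from that point.
Already in the invoice (seller's account under FCA): export clearance — exclude.
CIF value = FCA price + origin terminal + freight + insurance = 55898.57 + 729.44 + 5681.03 + 54.84 = 62363.88
Import duty = 62363.88 × 18% = 11225.50
Buyer bears: origin terminal 729.44 + freight 5681.03 + insurance 54.84 + delivery 1062.49 + duty 11225.50 = 18753.30
Landed cost = invoice 55898.57 + 18753.30 = 74651.87

Total landed cost: CHF 74651.87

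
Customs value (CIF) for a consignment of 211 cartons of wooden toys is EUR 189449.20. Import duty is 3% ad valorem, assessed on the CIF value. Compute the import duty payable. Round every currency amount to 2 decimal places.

Import duty = 189449.20 × 3% = 5683.48

Import duty: EUR 5683.48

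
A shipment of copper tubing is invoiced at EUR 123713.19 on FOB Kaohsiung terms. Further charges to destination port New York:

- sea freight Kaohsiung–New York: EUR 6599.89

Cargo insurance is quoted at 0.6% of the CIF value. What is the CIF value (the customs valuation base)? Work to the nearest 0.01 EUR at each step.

Let C be the CIF value. C = FOB price + freight + 0.6% × C
C − 0.6% × C = 123713.19 + 6599.89
0.994 × C = 130313.08
C = 130313.08 / 0.994 = 131099.68
Insurance premium = 0.6% × 131099.68 = 786.60

CIF value: EUR 131099.68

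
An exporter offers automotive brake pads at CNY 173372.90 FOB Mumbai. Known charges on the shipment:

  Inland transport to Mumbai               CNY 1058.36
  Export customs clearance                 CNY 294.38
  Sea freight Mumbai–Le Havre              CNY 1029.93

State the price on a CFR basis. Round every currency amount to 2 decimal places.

CFR price: CNY 174402.83

Not relevant to the conversion: export clearance, inland to port — on the seller under both FOB and CFR; already in the FOB price and stays in the CFR price.
From FOB to CFR, the seller additionally bears: freight.
CFR price = 173372.90 + 1029.93 = 174402.83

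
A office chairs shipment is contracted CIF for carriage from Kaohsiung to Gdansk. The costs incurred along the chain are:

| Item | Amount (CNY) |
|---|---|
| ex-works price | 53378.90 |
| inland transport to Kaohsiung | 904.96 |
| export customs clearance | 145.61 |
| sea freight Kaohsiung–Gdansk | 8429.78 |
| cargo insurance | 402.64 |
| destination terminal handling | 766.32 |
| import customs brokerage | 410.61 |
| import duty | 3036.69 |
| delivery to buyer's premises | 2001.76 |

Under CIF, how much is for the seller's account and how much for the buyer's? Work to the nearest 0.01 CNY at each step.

CIF: the seller pays costs through ocean freight and marine insurance to the destination port.
Seller's account: goods 53378.90 + inland to port 904.96 + export clearance 145.61 + freight 8429.78 + insurance 402.64 = 63261.89
Buyer's account: destination terminal 766.32 + brokerage 410.61 + duty 3036.69 + delivery 2001.76 = 6215.38

Seller: CNY 63261.89; buyer: CNY 6215.38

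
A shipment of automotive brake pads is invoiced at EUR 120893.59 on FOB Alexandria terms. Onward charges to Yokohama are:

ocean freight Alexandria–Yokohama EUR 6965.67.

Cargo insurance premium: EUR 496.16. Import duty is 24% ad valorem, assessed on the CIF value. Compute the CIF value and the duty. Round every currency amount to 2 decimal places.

CIF value: EUR 128355.42; import duty: EUR 30805.30

CIF = FOB price + freight + insurance
CIF = 120893.59 + 6965.67 + 496.16 = 128355.42
Import duty = 128355.42 × 24% = 30805.30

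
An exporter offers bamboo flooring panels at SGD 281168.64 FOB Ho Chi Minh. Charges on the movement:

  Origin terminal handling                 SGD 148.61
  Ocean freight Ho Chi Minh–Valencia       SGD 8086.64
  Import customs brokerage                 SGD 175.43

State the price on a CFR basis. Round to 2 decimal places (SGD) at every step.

Not relevant to the conversion: origin terminal — on the seller under both FOB and CFR; already in the FOB price and stays in the CFR price. brokerage — on the buyer under both terms; not part of either seller's price.
From FOB to CFR, the seller additionally bears: freight.
CFR price = 281168.64 + 8086.64 = 289255.28

CFR price: SGD 289255.28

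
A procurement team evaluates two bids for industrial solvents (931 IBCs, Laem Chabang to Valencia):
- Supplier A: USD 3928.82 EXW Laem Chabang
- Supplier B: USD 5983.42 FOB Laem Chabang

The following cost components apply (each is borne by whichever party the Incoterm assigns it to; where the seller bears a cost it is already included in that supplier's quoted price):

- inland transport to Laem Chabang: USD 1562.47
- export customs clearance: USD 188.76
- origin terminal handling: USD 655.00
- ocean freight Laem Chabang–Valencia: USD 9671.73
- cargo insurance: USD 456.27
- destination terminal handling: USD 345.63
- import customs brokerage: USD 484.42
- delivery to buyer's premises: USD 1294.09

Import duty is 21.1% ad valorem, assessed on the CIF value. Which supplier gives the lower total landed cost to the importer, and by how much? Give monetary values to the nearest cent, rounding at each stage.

Supplier A (EXW):
CIF value = EXW price + inland to port + export clearance + origin terminal + freight + insurance = 3928.82 + 1562.47 + 188.76 + 655.00 + 9671.73 + 456.27 = 16463.05
Import duty = 16463.05 × 21.1% = 3473.70
Buyer bears (A): 1562.47 + 188.76 + 655.00 + 9671.73 + 456.27 + 345.63 + 484.42 + 1294.09 = 14658.37
Landed cost (A) = invoice 3928.82 + 14658.37 + duty 3473.70 = 22060.89
Supplier B (FOB):
CIF value = FOB price + freight + insurance = 5983.42 + 9671.73 + 456.27 = 16111.42
Import duty = 16111.42 × 21.1% = 3399.51
Buyer bears (B): 9671.73 + 456.27 + 345.63 + 484.42 + 1294.09 = 12252.14
Landed cost (B) = invoice 5983.42 + 12252.14 + duty 3399.51 = 21635.07
Difference = |22060.89 − 21635.07| = 425.82

Supplier B is cheaper by USD 425.82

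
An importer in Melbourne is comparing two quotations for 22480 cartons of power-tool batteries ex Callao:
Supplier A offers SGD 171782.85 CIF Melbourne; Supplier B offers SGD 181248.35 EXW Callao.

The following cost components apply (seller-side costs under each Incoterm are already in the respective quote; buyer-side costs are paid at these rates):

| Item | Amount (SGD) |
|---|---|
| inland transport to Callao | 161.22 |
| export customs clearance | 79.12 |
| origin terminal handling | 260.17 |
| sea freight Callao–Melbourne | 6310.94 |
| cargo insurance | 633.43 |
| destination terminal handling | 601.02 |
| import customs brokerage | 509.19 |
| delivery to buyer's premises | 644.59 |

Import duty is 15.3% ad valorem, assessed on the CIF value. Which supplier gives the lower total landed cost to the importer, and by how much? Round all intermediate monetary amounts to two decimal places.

Supplier A is cheaper by SGD 19497.66

Supplier A (CIF):
The CIF price already equals the CIF value: 171782.85
Import duty = 171782.85 × 15.3% = 26282.78
Buyer bears (A): 601.02 + 509.19 + 644.59 = 1754.80
Landed cost (A) = invoice 171782.85 + 1754.80 + duty 26282.78 = 199820.43
Supplier B (EXW):
CIF value = EXW price + inland to port + export clearance + origin terminal + freight + insurance = 181248.35 + 161.22 + 79.12 + 260.17 + 6310.94 + 633.43 = 188693.23
Import duty = 188693.23 × 15.3% = 28870.06
Buyer bears (B): 161.22 + 79.12 + 260.17 + 6310.94 + 633.43 + 601.02 + 509.19 + 644.59 = 9199.68
Landed cost (B) = invoice 181248.35 + 9199.68 + duty 28870.06 = 219318.09
Difference = |199820.43 − 219318.09| = 19497.66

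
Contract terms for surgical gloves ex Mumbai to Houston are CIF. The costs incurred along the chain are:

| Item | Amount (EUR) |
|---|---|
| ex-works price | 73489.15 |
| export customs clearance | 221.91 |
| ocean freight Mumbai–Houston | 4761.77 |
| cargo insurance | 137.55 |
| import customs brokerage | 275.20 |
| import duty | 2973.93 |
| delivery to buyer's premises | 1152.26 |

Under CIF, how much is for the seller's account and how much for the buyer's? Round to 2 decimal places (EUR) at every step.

Seller: EUR 78610.38; buyer: EUR 4401.39

CIF: the seller pays costs through ocean freight and marine insurance to the destination port.
Seller's account: goods 73489.15 + export clearance 221.91 + freight 4761.77 + insurance 137.55 = 78610.38
Buyer's account: brokerage 275.20 + duty 2973.93 + delivery 1152.26 = 4401.39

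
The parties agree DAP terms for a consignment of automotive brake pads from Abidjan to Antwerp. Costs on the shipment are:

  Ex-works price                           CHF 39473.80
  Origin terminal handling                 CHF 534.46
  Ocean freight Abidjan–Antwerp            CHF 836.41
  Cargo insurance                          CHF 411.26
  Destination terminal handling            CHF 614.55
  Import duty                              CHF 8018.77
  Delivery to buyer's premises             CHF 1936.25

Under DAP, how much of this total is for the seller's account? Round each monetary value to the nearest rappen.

Seller's account: CHF 43806.73

DAP: the seller bears all costs to the named destination except import duty and clearance.
Seller's account: goods 39473.80 + origin terminal 534.46 + freight 836.41 + insurance 411.26 + destination terminal 614.55 + delivery 1936.25 = 43806.73
Buyer's account: duty 8018.77 = 8018.77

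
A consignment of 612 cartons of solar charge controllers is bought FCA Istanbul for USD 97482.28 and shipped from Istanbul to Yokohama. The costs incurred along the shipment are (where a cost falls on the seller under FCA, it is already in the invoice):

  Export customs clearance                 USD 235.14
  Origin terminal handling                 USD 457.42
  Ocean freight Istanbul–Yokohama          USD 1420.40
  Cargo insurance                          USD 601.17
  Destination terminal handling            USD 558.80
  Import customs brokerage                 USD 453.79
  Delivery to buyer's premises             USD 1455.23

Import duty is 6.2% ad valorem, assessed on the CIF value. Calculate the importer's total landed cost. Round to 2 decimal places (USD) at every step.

FCA: the seller delivers export-cleared goods to the carrier; the buyer bears costs from that point.
Already in the invoice (seller's account under FCA): export clearance — exclude.
CIF value = FCA price + origin terminal + freight + insurance = 97482.28 + 457.42 + 1420.40 + 601.17 = 99961.27
Import duty = 99961.27 × 6.2% = 6197.60
Buyer bears: origin terminal 457.42 + freight 1420.40 + insurance 601.17 + destination terminal 558.80 + brokerage 453.79 + delivery 1455.23 + duty 6197.60 = 11144.41
Landed cost = invoice 97482.28 + 11144.41 = 108626.69

Total landed cost: USD 108626.69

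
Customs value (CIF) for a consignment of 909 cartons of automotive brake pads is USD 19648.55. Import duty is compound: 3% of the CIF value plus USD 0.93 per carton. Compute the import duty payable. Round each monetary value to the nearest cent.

Import duty: USD 1434.83

Ad valorem component: 19648.55 × 3% = 589.46
Specific component: 909 × 0.93 = 845.37
Import duty = 589.46 + 845.37 = 1434.83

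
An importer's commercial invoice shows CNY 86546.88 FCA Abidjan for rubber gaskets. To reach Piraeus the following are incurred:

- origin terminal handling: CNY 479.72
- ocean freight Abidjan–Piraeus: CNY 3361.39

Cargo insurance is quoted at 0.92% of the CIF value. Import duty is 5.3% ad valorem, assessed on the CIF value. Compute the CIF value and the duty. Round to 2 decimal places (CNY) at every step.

CIF value: CNY 91227.28; import duty: CNY 4835.05

Let C be the CIF value. C = FCA price + pre-shipment costs + freight + 0.92% × C
C − 0.92% × C = 86546.88 + 479.72 + 3361.39
0.9908 × C = 90387.99
C = 90387.99 / 0.9908 = 91227.28
Insurance premium = 0.92% × 91227.28 = 839.29
Import duty = 91227.28 × 5.3% = 4835.05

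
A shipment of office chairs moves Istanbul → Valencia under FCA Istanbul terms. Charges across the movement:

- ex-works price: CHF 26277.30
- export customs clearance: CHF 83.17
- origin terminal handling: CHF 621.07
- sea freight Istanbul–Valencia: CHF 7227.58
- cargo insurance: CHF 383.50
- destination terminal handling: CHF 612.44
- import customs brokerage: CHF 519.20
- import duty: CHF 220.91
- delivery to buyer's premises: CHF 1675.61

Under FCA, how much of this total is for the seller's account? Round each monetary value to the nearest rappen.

FCA: the seller delivers export-cleared goods to the carrier; the buyer bears costs from that point.
Seller's account: goods 26277.30 + export clearance 83.17 = 26360.47
Buyer's account: origin terminal 621.07 + freight 7227.58 + insurance 383.50 + destination terminal 612.44 + brokerage 519.20 + duty 220.91 + delivery 1675.61 = 11260.31

Seller's account: CHF 26360.47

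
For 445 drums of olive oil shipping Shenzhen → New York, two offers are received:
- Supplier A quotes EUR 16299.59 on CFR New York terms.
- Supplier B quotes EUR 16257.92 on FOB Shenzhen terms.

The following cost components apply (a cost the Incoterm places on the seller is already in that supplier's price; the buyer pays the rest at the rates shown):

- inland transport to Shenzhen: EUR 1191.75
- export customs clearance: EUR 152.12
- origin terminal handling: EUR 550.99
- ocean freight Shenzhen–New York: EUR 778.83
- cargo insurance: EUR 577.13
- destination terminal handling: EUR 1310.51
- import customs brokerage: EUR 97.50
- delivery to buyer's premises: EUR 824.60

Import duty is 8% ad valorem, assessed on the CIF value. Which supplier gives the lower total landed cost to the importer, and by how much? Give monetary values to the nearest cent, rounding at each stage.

Supplier A (CFR):
CIF value = CFR price + insurance = 16299.59 + 577.13 = 16876.72
Import duty = 16876.72 × 8% = 1350.14
Buyer bears (A): 577.13 + 1310.51 + 97.50 + 824.60 = 2809.74
Landed cost (A) = invoice 16299.59 + 2809.74 + duty 1350.14 = 20459.47
Supplier B (FOB):
CIF value = FOB price + freight + insurance = 16257.92 + 778.83 + 577.13 = 17613.88
Import duty = 17613.88 × 8% = 1409.11
Buyer bears (B): 778.83 + 577.13 + 1310.51 + 97.50 + 824.60 = 3588.57
Landed cost (B) = invoice 16257.92 + 3588.57 + duty 1409.11 = 21255.60
Difference = |20459.47 − 21255.60| = 796.13

Supplier A is cheaper by EUR 796.13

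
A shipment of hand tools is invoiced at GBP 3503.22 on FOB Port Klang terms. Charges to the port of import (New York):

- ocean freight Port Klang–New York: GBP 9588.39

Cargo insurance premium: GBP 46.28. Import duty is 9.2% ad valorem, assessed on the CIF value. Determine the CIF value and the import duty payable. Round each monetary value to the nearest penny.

CIF value: GBP 13137.89; import duty: GBP 1208.69

CIF = FOB price + freight + insurance
CIF = 3503.22 + 9588.39 + 46.28 = 13137.89
Import duty = 13137.89 × 9.2% = 1208.69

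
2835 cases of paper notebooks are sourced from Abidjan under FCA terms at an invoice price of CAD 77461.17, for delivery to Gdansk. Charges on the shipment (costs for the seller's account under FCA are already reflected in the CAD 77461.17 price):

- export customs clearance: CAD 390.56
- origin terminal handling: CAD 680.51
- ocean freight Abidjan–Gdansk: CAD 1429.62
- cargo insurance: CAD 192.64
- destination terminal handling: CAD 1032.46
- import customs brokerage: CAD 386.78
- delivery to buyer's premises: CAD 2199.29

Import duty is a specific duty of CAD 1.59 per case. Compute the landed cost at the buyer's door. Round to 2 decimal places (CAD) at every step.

FCA: the seller delivers export-cleared goods to the carrier; the buyer bears costs from that point.
Already in the invoice (seller's account under FCA): export clearance — exclude.
CIF value = FCA price + origin terminal + freight + insurance = 77461.17 + 680.51 + 1429.62 + 192.64 = 79763.94
Import duty = 2835 × 1.59 = 4507.65
Buyer bears: origin terminal 680.51 + freight 1429.62 + insurance 192.64 + destination terminal 1032.46 + brokerage 386.78 + delivery 2199.29 + duty 4507.65 = 10428.95
Landed cost = invoice 77461.17 + 10428.95 = 87890.12

Total landed cost: CAD 87890.12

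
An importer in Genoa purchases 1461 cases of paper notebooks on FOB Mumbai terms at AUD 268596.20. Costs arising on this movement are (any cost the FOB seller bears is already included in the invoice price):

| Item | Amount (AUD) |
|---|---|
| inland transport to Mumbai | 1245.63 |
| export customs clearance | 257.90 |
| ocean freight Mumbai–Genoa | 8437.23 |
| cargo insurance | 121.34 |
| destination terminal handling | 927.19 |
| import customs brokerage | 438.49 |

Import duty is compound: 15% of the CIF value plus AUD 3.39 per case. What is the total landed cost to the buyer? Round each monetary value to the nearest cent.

FOB: the seller bears costs until goods are on board at the origin port; the buyer bears freight, insurance and all costs thereafter.
Already in the invoice (seller's account under FOB): inland to port, export clearance — exclude.
CIF value = FOB price + freight + insurance = 268596.20 + 8437.23 + 121.34 = 277154.77
Ad valorem component: 277154.77 × 15% = 41573.22
Specific component: 1461 × 3.39 = 4952.79
Import duty = 41573.22 + 4952.79 = 46526.01
Buyer bears: freight 8437.23 + insurance 121.34 + destination terminal 927.19 + brokerage 438.49 + duty 46526.01 = 56450.26
Landed cost = invoice 268596.20 + 56450.26 = 325046.46

Total landed cost: AUD 325046.46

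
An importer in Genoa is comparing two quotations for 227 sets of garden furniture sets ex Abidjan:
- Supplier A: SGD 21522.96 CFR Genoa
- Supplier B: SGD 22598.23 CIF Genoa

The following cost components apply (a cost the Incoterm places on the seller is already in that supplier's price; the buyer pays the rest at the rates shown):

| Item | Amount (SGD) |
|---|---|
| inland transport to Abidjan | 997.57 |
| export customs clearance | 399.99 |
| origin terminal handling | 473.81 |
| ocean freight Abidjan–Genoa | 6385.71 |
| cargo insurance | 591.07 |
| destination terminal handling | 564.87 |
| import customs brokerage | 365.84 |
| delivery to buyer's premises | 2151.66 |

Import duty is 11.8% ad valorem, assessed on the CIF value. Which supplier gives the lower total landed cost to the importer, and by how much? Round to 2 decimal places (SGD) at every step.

Supplier A is cheaper by SGD 541.33

Supplier A (CFR):
CIF value = CFR price + insurance = 21522.96 + 591.07 = 22114.03
Import duty = 22114.03 × 11.8% = 2609.46
Buyer bears (A): 591.07 + 564.87 + 365.84 + 2151.66 = 3673.44
Landed cost (A) = invoice 21522.96 + 3673.44 + duty 2609.46 = 27805.86
Supplier B (CIF):
The CIF price already equals the CIF value: 22598.23
Import duty = 22598.23 × 11.8% = 2666.59
Buyer bears (B): 564.87 + 365.84 + 2151.66 = 3082.37
Landed cost (B) = invoice 22598.23 + 3082.37 + duty 2666.59 = 28347.19
Difference = |27805.86 − 28347.19| = 541.33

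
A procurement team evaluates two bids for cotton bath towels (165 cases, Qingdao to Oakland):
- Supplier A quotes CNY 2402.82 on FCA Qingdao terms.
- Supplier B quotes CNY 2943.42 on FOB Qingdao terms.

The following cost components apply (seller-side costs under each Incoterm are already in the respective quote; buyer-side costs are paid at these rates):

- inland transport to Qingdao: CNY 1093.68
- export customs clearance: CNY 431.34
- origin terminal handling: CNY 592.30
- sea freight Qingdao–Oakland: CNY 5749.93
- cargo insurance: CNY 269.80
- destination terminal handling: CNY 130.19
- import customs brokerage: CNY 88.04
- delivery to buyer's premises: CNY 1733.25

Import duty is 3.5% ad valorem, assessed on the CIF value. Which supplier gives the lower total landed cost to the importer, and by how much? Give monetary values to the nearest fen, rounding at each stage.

Supplier B is cheaper by CNY 53.51

Supplier A (FCA):
CIF value = FCA price + origin terminal + freight + insurance = 2402.82 + 592.30 + 5749.93 + 269.80 = 9014.85
Import duty = 9014.85 × 3.5% = 315.52
Buyer bears (A): 592.30 + 5749.93 + 269.80 + 130.19 + 88.04 + 1733.25 = 8563.51
Landed cost (A) = invoice 2402.82 + 8563.51 + duty 315.52 = 11281.85
Supplier B (FOB):
CIF value = FOB price + freight + insurance = 2943.42 + 5749.93 + 269.80 = 8963.15
Import duty = 8963.15 × 3.5% = 313.71
Buyer bears (B): 5749.93 + 269.80 + 130.19 + 88.04 + 1733.25 = 7971.21
Landed cost (B) = invoice 2943.42 + 7971.21 + duty 313.71 = 11228.34
Difference = |11281.85 − 11228.34| = 53.51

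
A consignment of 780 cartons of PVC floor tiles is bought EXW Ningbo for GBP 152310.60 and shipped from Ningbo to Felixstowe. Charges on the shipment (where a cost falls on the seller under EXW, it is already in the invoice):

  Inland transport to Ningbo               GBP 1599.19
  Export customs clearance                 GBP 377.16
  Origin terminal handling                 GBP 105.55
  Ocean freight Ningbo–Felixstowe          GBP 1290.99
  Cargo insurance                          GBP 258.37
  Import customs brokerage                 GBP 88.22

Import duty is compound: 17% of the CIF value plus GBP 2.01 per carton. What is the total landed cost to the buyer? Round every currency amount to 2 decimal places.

EXW: the seller makes goods available at their premises; the buyer bears all onward costs.
CIF value = EXW price + inland to port + export clearance + origin terminal + freight + insurance = 152310.60 + 1599.19 + 377.16 + 105.55 + 1290.99 + 258.37 = 155941.86
Ad valorem component: 155941.86 × 17% = 26510.12
Specific component: 780 × 2.01 = 1567.80
Import duty = 26510.12 + 1567.80 = 28077.92
Buyer bears: inland to port 1599.19 + export clearance 377.16 + origin terminal 105.55 + freight 1290.99 + insurance 258.37 + brokerage 88.22 + duty 28077.92 = 31797.40
Landed cost = invoice 152310.60 + 31797.40 = 184108.00

Total landed cost: GBP 184108.00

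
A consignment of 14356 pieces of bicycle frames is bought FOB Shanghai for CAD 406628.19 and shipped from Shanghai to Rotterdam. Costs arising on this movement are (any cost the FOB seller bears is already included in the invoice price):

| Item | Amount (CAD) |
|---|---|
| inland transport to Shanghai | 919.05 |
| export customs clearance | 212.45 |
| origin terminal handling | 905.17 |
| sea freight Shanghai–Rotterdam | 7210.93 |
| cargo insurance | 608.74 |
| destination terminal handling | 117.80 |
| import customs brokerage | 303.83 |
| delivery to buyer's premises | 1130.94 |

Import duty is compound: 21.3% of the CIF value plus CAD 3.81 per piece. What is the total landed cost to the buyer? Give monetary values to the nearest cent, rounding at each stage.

Total landed cost: CAD 558974.18

FOB: the seller bears costs until goods are on board at the origin port; the buyer bears freight, insurance and all costs thereafter.
Already in the invoice (seller's account under FOB): inland to port, export clearance, origin terminal — exclude.
CIF value = FOB price + freight + insurance = 406628.19 + 7210.93 + 608.74 = 414447.86
Ad valorem component: 414447.86 × 21.3% = 88277.39
Specific component: 14356 × 3.81 = 54696.36
Import duty = 88277.39 + 54696.36 = 142973.75
Buyer bears: freight 7210.93 + insurance 608.74 + destination terminal 117.80 + brokerage 303.83 + delivery 1130.94 + duty 142973.75 = 152345.99
Landed cost = invoice 406628.19 + 152345.99 = 558974.18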